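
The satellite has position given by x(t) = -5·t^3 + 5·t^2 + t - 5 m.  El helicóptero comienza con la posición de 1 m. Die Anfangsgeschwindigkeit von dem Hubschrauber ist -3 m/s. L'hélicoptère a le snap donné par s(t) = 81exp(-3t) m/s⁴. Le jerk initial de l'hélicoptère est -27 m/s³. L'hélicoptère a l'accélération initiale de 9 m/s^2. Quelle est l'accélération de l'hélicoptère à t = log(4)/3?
Nous devons trouver la primitive de notre équation du snap s(t) = 81·exp(-3·t) 2 fois. La primitive du snap, avec j(0) = -27, donne le jerk: j(t) = -27·exp(-3·t). L'intégrale du jerk est l'accélération. En utilisant a(0) = 9, nous obtenons a(t) = 9·exp(-3·t). En utilisant a(t) = 9·exp(-3·t) et en substituant t = log(4)/3, nous trouvons a = 9/4.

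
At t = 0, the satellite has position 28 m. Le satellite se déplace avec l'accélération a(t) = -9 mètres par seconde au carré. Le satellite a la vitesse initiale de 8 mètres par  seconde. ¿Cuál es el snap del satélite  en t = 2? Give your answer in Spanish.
Debemos derivar nuestra ecuación de la aceleración a(t) = -9 2 veces. Derivando la aceleración, obtenemos la sacudida: j(t) = 0. Derivando la sacudida, obtenemos el snap: s(t) = 0. Usando s(t) = 0 y sustituyendo t = 2, encontramos s = 0.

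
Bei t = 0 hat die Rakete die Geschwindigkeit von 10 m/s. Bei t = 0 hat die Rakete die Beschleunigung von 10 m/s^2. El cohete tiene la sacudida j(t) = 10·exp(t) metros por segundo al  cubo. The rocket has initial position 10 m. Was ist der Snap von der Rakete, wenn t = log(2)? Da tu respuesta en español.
Partiendo de la sacudida j(t) = 10·exp(t), tomamos 1 derivada. Derivando la sacudida, obtenemos el snap: s(t) = 10·exp(t). Usando s(t) = 10·exp(t) y sustituyendo t = log(2), encontramos s = 20.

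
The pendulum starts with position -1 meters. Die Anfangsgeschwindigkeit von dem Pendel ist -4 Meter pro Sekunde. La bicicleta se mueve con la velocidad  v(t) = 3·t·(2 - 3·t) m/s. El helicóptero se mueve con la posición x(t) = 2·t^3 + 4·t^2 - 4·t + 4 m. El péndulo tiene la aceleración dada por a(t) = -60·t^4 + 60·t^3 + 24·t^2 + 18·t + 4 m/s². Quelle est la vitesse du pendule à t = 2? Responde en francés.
En partant de l'accélération a(t) = -60·t^4 + 60·t^3 + 24·t^2 + 18·t + 4, nous prenons 1 primitive. En prenant ∫a(t)dt et en appliquant v(0) = -4, nous trouvons v(t) = -12·t^5 + 15·t^4 + 8·t^3 + 9·t^2 + 4·t - 4. En utilisant v(t) = -12·t^5 + 15·t^4 + 8·t^3 + 9·t^2 + 4·t - 4 et en substituant t = 2, nous trouvons v = -40.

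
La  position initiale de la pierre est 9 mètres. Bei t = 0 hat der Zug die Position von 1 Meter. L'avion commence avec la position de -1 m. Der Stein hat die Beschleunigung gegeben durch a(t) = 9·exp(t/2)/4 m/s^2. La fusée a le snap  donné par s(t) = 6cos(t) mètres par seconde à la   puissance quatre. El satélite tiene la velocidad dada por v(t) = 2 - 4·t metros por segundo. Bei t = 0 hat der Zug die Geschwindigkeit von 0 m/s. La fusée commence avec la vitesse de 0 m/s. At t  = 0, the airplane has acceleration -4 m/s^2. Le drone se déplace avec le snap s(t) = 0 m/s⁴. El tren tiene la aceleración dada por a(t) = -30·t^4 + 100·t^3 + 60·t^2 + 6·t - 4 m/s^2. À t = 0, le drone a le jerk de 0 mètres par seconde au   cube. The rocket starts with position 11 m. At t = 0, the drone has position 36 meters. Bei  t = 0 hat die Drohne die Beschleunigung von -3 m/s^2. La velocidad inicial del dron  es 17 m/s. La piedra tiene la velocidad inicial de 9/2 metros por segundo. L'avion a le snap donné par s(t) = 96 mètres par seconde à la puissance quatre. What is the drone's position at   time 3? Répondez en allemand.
Ausgehend von dem Snap s(t) = 0, nehmen wir 4 Stammfunktionen. Die Stammfunktion von dem Snap ist der Ruck. Mit j(0) = 0 erhalten wir j(t) = 0. Durch Integration von dem Ruck und Verwendung der Anfangsbedingung a(0) = -3, erhalten wir a(t) = -3. Durch Integration von der Beschleunigung und Verwendung der Anfangsbedingung v(0) = 17, erhalten wir v(t) = 17 - 3·t. Die Stammfunktion von der Geschwindigkeit ist die Position. Mit x(0) = 36 erhalten wir x(t) = -3·t^2/2 + 17·t + 36. Mit x(t) = -3·t^2/2 + 17·t + 36 und Einsetzen von t = 3, finden wir x = 147/2.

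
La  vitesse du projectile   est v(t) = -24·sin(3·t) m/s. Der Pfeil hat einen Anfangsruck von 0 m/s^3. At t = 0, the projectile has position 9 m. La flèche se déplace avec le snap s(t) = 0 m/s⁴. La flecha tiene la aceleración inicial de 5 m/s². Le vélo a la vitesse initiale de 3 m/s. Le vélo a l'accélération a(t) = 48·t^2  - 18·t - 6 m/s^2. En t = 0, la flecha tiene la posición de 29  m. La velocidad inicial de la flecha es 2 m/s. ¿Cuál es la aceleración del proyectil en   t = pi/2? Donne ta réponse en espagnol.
Debemos derivar nuestra ecuación de la velocidad v(t) = -24·sin(3·t) 1 vez. La derivada de la velocidad da la aceleración: a(t) = -72·cos(3·t). Tenemos la aceleración a(t) = -72·cos(3·t). Sustituyendo t = pi/2: a(pi/2) = 0.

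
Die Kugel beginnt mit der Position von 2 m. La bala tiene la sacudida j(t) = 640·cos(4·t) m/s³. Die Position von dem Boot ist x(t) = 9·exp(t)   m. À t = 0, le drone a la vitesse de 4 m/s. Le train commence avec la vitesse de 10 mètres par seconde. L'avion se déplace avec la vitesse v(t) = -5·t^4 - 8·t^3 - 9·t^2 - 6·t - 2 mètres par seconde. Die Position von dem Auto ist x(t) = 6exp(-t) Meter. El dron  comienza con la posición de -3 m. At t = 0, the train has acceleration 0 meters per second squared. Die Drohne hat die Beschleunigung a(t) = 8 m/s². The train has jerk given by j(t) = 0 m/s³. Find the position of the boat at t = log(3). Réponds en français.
Nous avons la position x(t) = 9·exp(t). En substituant t = log(3): x(log(3)) = 27.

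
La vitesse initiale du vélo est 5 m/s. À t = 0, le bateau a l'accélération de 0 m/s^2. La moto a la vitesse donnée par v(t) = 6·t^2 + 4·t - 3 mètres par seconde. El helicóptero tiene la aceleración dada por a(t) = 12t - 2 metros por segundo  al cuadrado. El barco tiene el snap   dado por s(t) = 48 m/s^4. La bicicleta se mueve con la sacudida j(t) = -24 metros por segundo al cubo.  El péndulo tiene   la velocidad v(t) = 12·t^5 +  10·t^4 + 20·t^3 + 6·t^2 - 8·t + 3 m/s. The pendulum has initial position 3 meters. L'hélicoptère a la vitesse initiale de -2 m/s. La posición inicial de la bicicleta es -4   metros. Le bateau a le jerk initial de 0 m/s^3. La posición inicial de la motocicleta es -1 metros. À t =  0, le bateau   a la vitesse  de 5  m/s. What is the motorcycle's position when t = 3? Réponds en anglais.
We must find the integral of our velocity equation v(t) = 6·t^2 + 4·t - 3 1 time. Finding the antiderivative of v(t) and using x(0) = -1: x(t) = 2·t^3 + 2·t^2 - 3·t - 1. Using x(t) = 2·t^3 + 2·t^2 - 3·t - 1 and substituting t = 3, we find x = 62.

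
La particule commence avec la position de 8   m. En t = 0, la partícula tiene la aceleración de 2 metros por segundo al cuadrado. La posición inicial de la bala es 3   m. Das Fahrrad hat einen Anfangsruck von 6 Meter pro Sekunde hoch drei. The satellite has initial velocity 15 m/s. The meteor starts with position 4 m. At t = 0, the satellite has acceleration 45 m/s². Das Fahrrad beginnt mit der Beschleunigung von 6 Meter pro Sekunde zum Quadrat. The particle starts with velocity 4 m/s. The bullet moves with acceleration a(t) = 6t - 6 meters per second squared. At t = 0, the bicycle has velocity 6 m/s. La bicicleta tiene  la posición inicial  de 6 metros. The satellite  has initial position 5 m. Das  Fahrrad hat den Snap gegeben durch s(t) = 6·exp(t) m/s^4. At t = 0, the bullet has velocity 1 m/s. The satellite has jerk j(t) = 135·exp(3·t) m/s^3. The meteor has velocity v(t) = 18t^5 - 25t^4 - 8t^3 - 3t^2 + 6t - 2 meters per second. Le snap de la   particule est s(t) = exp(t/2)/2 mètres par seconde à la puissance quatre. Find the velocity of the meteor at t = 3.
From the given velocity equation v(t) = 18·t^5 - 25·t^4 - 8·t^3 - 3·t^2 + 6·t - 2, we substitute t = 3 to get v = 2122.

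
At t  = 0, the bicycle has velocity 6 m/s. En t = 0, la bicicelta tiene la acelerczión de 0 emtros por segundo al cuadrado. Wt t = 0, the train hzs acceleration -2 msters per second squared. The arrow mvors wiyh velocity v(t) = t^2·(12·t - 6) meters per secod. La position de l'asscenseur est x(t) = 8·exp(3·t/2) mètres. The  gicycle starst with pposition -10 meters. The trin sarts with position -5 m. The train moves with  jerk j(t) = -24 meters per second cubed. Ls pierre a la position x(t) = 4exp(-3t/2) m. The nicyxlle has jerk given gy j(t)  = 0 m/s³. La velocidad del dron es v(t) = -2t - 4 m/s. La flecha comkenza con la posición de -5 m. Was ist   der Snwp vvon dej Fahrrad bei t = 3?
Um dies zu lösen, müssen wir 1 Ableitung unserer Gleichung für den Ruck j(t) = 0 nehmen. Mit d/dt von j(t) finden wir s(t) = 0. Mit s(t) = 0 und Einsetzen von t = 3, finden wir s = 0.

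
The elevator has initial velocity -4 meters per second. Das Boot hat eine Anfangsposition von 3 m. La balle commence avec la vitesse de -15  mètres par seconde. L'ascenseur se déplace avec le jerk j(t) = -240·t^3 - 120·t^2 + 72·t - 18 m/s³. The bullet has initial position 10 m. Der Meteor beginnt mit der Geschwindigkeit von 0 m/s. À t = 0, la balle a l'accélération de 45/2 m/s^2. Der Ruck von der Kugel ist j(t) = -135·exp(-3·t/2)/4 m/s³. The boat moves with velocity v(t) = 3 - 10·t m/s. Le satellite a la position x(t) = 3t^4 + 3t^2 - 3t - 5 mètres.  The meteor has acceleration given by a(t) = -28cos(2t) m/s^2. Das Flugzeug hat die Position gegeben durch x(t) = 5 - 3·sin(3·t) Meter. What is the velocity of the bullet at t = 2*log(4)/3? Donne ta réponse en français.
Nous devons intégrer notre équation du jerk j(t) = -135·exp(-3·t/2)/4 2 fois. En prenant ∫j(t)dt et en appliquant a(0) = 45/2, nous trouvons a(t) = 45·exp(-3·t/2)/2. En intégrant l'accélération et en utilisant la condition initiale v(0) = -15, nous obtenons v(t) = -15·exp(-3·t/2). En utilisant v(t) = -15·exp(-3·t/2) et en substituant t = 2*log(4)/3, nous trouvons v = -15/4.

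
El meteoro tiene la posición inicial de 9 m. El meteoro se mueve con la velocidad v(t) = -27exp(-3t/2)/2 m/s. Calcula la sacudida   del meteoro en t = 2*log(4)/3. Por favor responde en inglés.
We must differentiate our velocity equation v(t) = -27·exp(-3·t/2)/2 2 times. The derivative of velocity gives acceleration: a(t) = 81·exp(-3·t/2)/4. Differentiating acceleration, we get jerk: j(t) = -243·exp(-3·t/2)/8. From the given jerk equation j(t) = -243·exp(-3·t/2)/8, we substitute t = 2*log(4)/3 to get j = -243/32.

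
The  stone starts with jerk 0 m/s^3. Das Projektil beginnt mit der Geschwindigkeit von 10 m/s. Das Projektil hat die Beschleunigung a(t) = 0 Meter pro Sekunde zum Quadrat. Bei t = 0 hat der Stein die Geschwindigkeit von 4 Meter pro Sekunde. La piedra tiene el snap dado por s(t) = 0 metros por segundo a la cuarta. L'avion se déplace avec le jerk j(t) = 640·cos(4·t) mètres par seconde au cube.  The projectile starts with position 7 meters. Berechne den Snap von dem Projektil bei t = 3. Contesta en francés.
En partant de l'accélération a(t) = 0, nous prenons 2 dérivées. La dérivée de l'accélération donne le jerk: j(t) = 0. La dérivée du jerk donne le snap: s(t) = 0. En utilisant s(t) = 0 et en substituant t = 3, nous trouvons s = 0.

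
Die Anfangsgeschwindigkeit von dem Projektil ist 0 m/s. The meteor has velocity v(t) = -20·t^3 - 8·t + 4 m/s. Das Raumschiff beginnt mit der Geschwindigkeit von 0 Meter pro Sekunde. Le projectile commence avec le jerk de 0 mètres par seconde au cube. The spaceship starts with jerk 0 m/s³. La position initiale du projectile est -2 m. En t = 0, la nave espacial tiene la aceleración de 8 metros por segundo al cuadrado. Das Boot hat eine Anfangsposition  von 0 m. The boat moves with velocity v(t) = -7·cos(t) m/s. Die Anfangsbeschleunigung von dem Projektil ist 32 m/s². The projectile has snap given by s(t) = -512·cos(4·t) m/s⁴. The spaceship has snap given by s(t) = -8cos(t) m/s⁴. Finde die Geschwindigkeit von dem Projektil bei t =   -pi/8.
Wir müssen die Stammfunktion unserer Gleichung für den Snap s(t) = -512·cos(4·t) 3-mal finden. Mit ∫s(t)dt und Anwendung von j(0) = 0, finden wir j(t) = -128·sin(4·t). Das Integral von dem Ruck ist die Beschleunigung. Mit a(0) = 32 erhalten wir a(t) = 32·cos(4·t). Mit ∫a(t)dt und Anwendung von v(0) = 0, finden wir v(t) = 8·sin(4·t). Wir haben die Geschwindigkeit v(t) = 8·sin(4·t). Durch Einsetzen von t = -pi/8: v(-pi/8) = -8.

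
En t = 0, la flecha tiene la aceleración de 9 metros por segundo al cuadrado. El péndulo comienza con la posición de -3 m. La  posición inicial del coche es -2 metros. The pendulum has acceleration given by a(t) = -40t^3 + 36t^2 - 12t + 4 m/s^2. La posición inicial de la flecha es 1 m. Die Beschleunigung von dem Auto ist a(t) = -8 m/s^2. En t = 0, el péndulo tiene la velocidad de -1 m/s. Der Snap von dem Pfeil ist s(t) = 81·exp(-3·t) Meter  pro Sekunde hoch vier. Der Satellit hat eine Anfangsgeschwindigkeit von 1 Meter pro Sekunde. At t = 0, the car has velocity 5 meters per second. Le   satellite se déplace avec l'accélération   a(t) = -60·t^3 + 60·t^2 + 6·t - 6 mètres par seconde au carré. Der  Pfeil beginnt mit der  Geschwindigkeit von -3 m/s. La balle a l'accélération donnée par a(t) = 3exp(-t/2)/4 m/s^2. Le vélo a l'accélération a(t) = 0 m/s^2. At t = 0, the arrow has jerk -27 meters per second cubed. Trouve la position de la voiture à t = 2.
Pour résoudre ceci, nous devons prendre 2 intégrales de notre équation de l'accélération a(t) = -8. En intégrant l'accélération et en utilisant la condition initiale v(0) = 5, nous obtenons v(t) = 5 - 8·t. L'intégrale de la vitesse, avec x(0) = -2, donne la position: x(t) = -4·t^2 + 5·t - 2. Nous avons la position x(t) = -4·t^2 + 5·t - 2. En substituant t = 2: x(2) = -8.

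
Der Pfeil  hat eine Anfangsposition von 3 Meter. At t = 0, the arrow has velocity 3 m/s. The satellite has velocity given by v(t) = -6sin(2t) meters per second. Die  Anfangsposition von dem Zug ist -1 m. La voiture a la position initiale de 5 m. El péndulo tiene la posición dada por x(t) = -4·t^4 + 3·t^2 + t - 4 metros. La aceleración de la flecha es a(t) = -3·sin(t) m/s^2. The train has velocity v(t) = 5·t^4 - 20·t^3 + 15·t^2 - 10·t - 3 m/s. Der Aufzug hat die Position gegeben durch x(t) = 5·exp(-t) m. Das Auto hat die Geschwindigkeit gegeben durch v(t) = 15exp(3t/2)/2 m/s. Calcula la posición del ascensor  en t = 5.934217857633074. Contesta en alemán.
Mit x(t) = 5·exp(-t) und Einsetzen von t = 5.934217857633074, finden wir x = 0.0132364625232093.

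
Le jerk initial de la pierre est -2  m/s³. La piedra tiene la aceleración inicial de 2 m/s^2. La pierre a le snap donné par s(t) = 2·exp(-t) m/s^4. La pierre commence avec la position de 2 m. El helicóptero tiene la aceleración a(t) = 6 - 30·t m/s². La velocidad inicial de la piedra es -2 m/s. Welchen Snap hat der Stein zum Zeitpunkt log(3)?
Mit s(t) = 2·exp(-t) und Einsetzen von t = log(3), finden wir s = 2/3.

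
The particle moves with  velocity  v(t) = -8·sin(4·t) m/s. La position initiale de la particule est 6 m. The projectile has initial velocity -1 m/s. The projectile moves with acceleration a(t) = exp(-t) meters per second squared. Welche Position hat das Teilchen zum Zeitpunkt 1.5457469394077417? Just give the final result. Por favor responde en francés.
La position à t = 1.5457469394077417 est x = 5.98996884763266.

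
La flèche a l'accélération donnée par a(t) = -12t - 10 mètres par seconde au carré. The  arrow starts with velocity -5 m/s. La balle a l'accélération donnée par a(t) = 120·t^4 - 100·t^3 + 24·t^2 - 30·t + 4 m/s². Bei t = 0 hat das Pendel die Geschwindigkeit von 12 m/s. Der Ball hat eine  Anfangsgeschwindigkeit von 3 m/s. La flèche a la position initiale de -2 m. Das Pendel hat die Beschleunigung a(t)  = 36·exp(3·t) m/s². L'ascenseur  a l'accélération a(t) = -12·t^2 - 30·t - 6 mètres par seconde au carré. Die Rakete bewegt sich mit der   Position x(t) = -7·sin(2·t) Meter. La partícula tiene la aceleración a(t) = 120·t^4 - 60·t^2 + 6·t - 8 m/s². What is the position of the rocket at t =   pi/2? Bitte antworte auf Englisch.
We have position x(t) = -7·sin(2·t). Substituting t = pi/2: x(pi/2) = 0.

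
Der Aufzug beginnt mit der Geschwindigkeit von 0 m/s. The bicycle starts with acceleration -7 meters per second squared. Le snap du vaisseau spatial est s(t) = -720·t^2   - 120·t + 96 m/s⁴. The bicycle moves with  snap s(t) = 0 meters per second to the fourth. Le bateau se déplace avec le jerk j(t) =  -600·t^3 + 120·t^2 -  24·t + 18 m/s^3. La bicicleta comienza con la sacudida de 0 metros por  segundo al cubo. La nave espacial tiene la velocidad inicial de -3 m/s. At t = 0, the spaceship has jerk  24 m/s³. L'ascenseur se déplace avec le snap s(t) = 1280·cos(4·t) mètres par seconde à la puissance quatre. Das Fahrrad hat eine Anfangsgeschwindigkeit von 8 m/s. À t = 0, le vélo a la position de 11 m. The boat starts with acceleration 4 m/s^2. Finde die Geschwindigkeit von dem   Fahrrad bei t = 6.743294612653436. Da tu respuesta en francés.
En partant du snap s(t) = 0, nous prenons 3 primitives. En prenant ∫s(t)dt et en appliquant j(0) = 0, nous trouvons j(t) = 0. L'intégrale du jerk est l'accélération. En utilisant a(0) = -7, nous obtenons a(t) = -7. L'intégrale de l'accélération, avec v(0) = 8, donne la vitesse: v(t) = 8 - 7·t. En utilisant v(t) = 8 - 7·t et en substituant t = 6.743294612653436, nous trouvons v = -39.2030622885741.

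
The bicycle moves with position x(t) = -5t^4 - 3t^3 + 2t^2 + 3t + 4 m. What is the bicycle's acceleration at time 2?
Starting from position x(t) = -5·t^4 - 3·t^3 + 2·t^2 + 3·t + 4, we take 2 derivatives. Differentiating position, we get velocity: v(t) = -20·t^3 - 9·t^2 + 4·t + 3. Differentiating velocity, we get acceleration: a(t) = -60·t^2 - 18·t + 4. Using a(t) = -60·t^2 - 18·t + 4 and substituting t = 2, we find a = -272.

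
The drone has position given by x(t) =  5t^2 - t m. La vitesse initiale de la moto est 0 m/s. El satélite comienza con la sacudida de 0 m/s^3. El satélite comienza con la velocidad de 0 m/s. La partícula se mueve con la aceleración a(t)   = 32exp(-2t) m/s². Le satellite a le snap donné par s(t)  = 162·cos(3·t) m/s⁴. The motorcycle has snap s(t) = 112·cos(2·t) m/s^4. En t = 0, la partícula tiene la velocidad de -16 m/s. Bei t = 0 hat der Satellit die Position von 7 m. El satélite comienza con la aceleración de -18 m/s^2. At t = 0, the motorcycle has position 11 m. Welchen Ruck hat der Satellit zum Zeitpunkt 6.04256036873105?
Um dies zu lösen, müssen wir 1 Integral unserer Gleichung für den Snap s(t) = 162·cos(3·t) finden. Mit ∫s(t)dt und Anwendung von j(0) = 0, finden wir j(t) = 54·sin(3·t). Mit j(t) = 54·sin(3·t) und Einsetzen von t = 6.04256036873105, finden wir j = -35.6828224977544.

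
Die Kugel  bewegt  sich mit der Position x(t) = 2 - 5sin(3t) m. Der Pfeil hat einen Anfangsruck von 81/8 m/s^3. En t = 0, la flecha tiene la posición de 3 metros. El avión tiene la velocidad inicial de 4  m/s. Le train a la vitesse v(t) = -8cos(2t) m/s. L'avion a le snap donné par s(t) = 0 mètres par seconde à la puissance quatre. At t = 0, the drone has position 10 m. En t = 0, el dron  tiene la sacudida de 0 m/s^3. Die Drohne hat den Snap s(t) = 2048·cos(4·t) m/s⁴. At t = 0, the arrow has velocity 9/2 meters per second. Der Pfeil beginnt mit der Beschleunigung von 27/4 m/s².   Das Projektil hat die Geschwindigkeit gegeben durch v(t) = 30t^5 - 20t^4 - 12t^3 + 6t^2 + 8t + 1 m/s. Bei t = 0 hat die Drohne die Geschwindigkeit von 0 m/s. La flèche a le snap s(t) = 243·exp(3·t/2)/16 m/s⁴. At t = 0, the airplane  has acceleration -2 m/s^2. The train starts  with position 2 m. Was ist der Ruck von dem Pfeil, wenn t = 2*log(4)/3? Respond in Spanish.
Debemos encontrar la antiderivada de nuestra ecuación del snap s(t) = 243·exp(3·t/2)/16 1 vez. Integrando el snap y usando la condición inicial j(0) = 81/8, obtenemos j(t) = 81·exp(3·t/2)/8. Tenemos la sacudida j(t) = 81·exp(3·t/2)/8. Sustituyendo t = 2*log(4)/3: j(2*log(4)/3) = 81/2.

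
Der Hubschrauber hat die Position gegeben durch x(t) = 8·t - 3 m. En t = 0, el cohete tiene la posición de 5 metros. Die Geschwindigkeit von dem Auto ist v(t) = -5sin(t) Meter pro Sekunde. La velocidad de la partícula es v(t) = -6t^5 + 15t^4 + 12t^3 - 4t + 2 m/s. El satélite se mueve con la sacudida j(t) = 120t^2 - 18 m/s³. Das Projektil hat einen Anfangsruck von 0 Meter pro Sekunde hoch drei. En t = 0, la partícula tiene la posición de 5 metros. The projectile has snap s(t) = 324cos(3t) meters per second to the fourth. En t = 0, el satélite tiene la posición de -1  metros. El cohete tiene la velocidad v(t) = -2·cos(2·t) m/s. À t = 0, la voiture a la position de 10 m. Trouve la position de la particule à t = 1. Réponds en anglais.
To find the answer, we compute 1 integral of v(t) = -6·t^5 + 15·t^4 + 12·t^3 - 4·t + 2. Integrating velocity and using the initial condition x(0) = 5, we get x(t) = -t^6 + 3·t^5 + 3·t^4 - 2·t^2 + 2·t + 5. We have position x(t) = -t^6 + 3·t^5 + 3·t^4 - 2·t^2 + 2·t + 5. Substituting t = 1: x(1) = 10.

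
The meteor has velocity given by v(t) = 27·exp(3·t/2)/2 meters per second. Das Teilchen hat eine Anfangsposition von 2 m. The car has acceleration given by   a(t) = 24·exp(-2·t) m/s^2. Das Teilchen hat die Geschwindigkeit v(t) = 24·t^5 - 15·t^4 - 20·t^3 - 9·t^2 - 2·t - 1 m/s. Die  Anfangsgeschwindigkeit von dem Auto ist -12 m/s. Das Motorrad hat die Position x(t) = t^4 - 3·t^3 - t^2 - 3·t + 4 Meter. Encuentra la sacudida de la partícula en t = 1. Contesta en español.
Partiendo de la velocidad v(t) = 24·t^5 - 15·t^4 - 20·t^3 - 9·t^2 - 2·t - 1, tomamos 2 derivadas. Tomando d/dt de v(t), encontramos a(t) = 120·t^4 - 60·t^3 - 60·t^2 - 18·t - 2. Tomando d/dt de a(t), encontramos j(t) = 480·t^3 - 180·t^2 - 120·t - 18. Tenemos la sacudida j(t) = 480·t^3 - 180·t^2 - 120·t - 18. Sustituyendo t = 1: j(1) = 162.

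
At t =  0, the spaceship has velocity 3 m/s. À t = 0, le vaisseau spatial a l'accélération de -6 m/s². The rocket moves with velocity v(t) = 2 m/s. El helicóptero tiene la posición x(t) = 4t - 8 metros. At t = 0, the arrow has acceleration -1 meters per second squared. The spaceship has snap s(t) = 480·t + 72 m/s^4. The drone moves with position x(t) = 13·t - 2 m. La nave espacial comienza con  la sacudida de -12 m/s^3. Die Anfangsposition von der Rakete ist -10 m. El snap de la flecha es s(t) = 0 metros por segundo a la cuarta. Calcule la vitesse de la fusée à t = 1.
En utilisant v(t) = 2 et en substituant t = 1, nous trouvons v = 2.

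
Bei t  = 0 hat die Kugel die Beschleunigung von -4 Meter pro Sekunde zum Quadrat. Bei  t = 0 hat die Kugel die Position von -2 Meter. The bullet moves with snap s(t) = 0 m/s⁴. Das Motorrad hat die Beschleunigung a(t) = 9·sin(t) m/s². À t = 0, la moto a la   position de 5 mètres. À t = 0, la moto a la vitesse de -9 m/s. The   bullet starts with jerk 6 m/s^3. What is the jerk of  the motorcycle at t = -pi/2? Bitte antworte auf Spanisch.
Para resolver esto, necesitamos tomar 1 derivada de nuestra ecuación de la aceleración a(t) = 9·sin(t). Tomando d/dt de a(t), encontramos j(t) = 9·cos(t). De la ecuación de la sacudida j(t) = 9·cos(t), sustituimos t = -pi/2 para obtener j = 0.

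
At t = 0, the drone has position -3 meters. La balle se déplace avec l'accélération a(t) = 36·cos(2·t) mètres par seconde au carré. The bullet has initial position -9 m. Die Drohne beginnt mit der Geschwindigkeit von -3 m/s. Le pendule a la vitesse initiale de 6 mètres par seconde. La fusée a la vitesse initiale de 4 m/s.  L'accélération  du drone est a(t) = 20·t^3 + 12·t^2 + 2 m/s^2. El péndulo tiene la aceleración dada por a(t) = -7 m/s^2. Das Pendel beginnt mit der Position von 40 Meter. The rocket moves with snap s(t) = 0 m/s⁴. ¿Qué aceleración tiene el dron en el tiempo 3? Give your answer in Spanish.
Usando a(t) = 20·t^3 + 12·t^2 + 2 y sustituyendo t = 3, encontramos a = 650.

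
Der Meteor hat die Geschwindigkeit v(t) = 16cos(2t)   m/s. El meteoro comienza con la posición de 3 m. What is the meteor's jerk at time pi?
We must differentiate our velocity equation v(t) = 16·cos(2·t) 2 times. Taking d/dt of v(t), we find a(t) = -32·sin(2·t). Differentiating acceleration, we get jerk: j(t) = -64·cos(2·t). From the given jerk equation j(t) = -64·cos(2·t), we substitute t = pi to get j = -64.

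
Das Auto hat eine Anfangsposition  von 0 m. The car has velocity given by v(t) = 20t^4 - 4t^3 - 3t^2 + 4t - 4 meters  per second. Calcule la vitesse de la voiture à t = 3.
De l'équation de la vitesse v(t) = 20·t^4 - 4·t^3 - 3·t^2 + 4·t - 4, nous substituons t = 3 pour obtenir v = 1493.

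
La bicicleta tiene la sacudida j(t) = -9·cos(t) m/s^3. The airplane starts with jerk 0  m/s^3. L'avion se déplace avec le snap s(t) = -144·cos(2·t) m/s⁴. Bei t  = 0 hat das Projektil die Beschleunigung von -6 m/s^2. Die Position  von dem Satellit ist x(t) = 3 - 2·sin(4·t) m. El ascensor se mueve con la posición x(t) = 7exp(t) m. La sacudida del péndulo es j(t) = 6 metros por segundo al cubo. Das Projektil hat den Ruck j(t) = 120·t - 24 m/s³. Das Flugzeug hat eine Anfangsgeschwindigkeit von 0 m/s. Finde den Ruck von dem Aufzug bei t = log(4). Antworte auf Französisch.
Pour résoudre ceci, nous devons prendre 3 dérivées de notre équation de la position x(t) = 7·exp(t). La dérivée de la position donne la vitesse: v(t) = 7·exp(t). La dérivée de la vitesse donne l'accélération: a(t) = 7·exp(t). En prenant d/dt de a(t), nous trouvons j(t) = 7·exp(t). Nous avons le jerk j(t) = 7·exp(t). En substituant t = log(4): j(log(4)) = 28.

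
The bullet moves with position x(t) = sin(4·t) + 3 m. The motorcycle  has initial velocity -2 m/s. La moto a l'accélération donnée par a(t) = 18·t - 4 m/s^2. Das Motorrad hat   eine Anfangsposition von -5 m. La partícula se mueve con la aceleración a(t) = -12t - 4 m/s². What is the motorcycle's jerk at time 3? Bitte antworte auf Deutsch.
Ausgehend von der Beschleunigung a(t) = 18·t - 4, nehmen wir 1 Ableitung. Mit d/dt von a(t) finden wir j(t) = 18. Aus der Gleichung für den Ruck j(t) = 18, setzen wir t = 3 ein und erhalten j = 18.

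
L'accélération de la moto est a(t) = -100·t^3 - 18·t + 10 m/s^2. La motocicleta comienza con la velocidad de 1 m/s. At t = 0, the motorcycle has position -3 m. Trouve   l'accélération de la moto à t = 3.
Nous avons l'accélération a(t) = -100·t^3 - 18·t + 10. En substituant t = 3: a(3) = -2744.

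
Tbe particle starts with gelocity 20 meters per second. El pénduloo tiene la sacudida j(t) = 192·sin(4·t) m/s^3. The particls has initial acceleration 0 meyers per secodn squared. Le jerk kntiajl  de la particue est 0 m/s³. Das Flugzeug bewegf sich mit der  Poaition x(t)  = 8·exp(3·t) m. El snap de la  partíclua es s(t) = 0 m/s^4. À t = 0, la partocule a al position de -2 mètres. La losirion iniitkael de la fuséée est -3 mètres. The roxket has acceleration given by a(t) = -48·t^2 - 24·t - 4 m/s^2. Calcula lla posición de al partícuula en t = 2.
Para resolver esto, necesitamos tomar 4 antiderivadas de nuestra ecuación del snap s(t) = 0. Integrando el snap y usando la condición inicial j(0) = 0, obtenemos j(t) = 0. La integral de la sacudida, con a(0) = 0, da la aceleración: a(t) = 0. Tomando ∫a(t)dt y aplicando v(0) = 20, encontramos v(t) = 20. La integral de la velocidad, con x(0) = -2, da la posición: x(t) = 20·t - 2. Tenemos la posición x(t) = 20·t - 2. Sustituyendo t = 2: x(2) = 38.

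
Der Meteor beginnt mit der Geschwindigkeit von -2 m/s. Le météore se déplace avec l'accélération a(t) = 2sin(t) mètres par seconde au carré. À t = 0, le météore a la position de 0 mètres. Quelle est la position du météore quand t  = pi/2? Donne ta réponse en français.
En partant de l'accélération a(t) = 2·sin(t), nous prenons 2 primitives. En prenant ∫a(t)dt et en appliquant v(0) = -2, nous trouvons v(t) = -2·cos(t). La primitive de la vitesse est la position. En utilisant x(0) = 0, nous obtenons x(t) = -2·sin(t). Nous avons la position x(t) = -2·sin(t). En substituant t = pi/2: x(pi/2) = -2.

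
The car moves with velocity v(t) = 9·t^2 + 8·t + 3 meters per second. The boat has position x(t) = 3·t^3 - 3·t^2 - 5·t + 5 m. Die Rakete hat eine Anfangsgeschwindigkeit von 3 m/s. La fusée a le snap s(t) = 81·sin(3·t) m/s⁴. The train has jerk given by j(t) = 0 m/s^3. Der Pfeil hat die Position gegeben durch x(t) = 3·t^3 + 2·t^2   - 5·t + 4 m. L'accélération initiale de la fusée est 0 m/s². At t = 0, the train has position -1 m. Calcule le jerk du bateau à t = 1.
Pour résoudre ceci, nous devons prendre 3 dérivées de notre équation de la position x(t) = 3·t^3 - 3·t^2 - 5·t + 5. En dérivant la position, nous obtenons la vitesse: v(t) = 9·t^2 - 6·t - 5. La dérivée de la vitesse donne l'accélération: a(t) = 18·t - 6. La dérivée de l'accélération donne le jerk: j(t) = 18. En utilisant j(t) = 18 et en substituant t = 1, nous trouvons j = 18.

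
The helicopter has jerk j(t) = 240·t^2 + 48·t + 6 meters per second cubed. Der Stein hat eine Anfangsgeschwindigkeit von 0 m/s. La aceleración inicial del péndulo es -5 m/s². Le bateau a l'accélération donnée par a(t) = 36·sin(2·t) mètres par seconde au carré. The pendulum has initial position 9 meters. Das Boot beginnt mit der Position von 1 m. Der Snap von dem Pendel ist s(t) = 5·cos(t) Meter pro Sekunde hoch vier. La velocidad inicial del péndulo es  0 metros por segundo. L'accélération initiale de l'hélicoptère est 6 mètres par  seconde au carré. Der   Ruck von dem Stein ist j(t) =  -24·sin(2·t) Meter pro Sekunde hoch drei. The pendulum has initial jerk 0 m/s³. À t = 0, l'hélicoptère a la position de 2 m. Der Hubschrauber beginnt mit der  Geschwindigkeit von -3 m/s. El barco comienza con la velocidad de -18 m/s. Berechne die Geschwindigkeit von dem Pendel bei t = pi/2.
Wir müssen unsere Gleichung für den Snap s(t) = 5·cos(t) 3-mal integrieren. Die Stammfunktion von dem Snap ist der Ruck. Mit j(0) = 0 erhalten wir j(t) = 5·sin(t). Durch Integration von dem Ruck und Verwendung der Anfangsbedingung a(0) = -5, erhalten wir a(t) = -5·cos(t). Durch Integration von der Beschleunigung und Verwendung der Anfangsbedingung v(0) = 0, erhalten wir v(t) = -5·sin(t). Aus der Gleichung für die Geschwindigkeit v(t) = -5·sin(t), setzen wir t = pi/2 ein und erhalten v = -5.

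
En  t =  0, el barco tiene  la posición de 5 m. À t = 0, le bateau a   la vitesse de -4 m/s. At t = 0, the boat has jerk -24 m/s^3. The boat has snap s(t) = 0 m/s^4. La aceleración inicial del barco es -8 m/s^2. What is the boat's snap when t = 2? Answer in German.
Aus der Gleichung für den Snap s(t) = 0, setzen wir t = 2 ein und erhalten s = 0.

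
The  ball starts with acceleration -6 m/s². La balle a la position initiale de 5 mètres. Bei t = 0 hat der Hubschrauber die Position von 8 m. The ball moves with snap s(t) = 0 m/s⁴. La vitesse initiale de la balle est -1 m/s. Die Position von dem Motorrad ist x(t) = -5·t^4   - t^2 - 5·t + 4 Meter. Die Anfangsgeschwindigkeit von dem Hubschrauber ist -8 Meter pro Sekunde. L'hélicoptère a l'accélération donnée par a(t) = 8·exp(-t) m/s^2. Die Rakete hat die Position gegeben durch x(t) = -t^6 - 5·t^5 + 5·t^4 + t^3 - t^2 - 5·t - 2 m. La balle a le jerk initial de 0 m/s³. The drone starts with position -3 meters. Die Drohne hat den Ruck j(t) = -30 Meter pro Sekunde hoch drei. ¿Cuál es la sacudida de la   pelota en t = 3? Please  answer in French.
Pour résoudre ceci, nous devons prendre 1 primitive de notre équation du snap s(t) = 0. La primitive du snap, avec j(0) = 0, donne le jerk: j(t) = 0. De l'équation du jerk j(t) = 0, nous substituons t = 3 pour obtenir j = 0.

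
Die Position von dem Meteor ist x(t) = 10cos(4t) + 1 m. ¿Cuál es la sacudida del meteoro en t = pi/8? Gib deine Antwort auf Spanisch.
Para resolver esto, necesitamos tomar 3 derivadas de nuestra ecuación de la posición x(t) = 10·cos(4·t) + 1. Derivando la posición, obtenemos la velocidad: v(t) = -40·sin(4·t). La derivada de la velocidad da la aceleración: a(t) = -160·cos(4·t). Tomando d/dt de a(t), encontramos j(t) = 640·sin(4·t). De la ecuación de la sacudida j(t) = 640·sin(4·t), sustituimos t = pi/8 para obtener j = 640.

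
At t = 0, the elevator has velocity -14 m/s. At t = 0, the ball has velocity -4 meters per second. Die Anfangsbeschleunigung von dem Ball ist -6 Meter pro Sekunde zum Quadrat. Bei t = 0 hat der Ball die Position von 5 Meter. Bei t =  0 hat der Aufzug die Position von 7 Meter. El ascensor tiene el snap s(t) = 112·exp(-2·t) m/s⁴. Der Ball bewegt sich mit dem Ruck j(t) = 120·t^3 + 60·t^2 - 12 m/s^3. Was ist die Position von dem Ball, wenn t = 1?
Wir müssen unsere Gleichung für den Ruck j(t) = 120·t^3 + 60·t^2 - 12 3-mal integrieren. Mit ∫j(t)dt und Anwendung von a(0) = -6, finden wir a(t) = 30·t^4 + 20·t^3 - 12·t - 6. Durch Integration von der Beschleunigung und Verwendung der Anfangsbedingung v(0) = -4, erhalten wir v(t) = 6·t^5 + 5·t^4 - 6·t^2 - 6·t - 4. Mit ∫v(t)dt und Anwendung von x(0) = 5, finden wir x(t) = t^6 + t^5 - 2·t^3 - 3·t^2 - 4·t + 5. Mit x(t) = t^6 + t^5 - 2·t^3 - 3·t^2 - 4·t + 5 und Einsetzen von t = 1, finden wir x = -2.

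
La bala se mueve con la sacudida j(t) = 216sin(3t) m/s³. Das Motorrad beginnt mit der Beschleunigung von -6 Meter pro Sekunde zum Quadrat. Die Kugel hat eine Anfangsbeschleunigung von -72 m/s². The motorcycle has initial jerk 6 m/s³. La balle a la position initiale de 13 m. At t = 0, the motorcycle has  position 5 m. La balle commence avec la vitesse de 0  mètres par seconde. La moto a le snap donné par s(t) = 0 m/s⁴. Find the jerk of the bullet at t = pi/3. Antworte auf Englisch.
From the given jerk equation j(t) = 216·sin(3·t), we substitute t = pi/3 to get j = 0.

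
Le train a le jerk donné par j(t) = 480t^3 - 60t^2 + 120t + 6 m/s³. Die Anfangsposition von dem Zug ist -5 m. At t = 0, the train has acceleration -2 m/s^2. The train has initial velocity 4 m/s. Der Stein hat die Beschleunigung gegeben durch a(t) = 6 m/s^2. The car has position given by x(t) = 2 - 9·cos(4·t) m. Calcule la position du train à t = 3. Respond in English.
To solve this, we need to take 3 integrals of our jerk equation j(t) = 480·t^3 - 60·t^2 + 120·t + 6. The antiderivative of jerk, with a(0) = -2, gives acceleration: a(t) = 120·t^4 - 20·t^3 + 60·t^2 + 6·t - 2. The integral of acceleration, with v(0) = 4, gives velocity: v(t) = 24·t^5 - 5·t^4 + 20·t^3 + 3·t^2 - 2·t + 4. Finding the integral of v(t) and using x(0) = -5: x(t) = 4·t^6 - t^5 + 5·t^4 + t^3 - t^2 + 4·t - 5. Using x(t) = 4·t^6 - t^5 + 5·t^4 + t^3 - t^2 + 4·t - 5 and substituting t = 3, we find x = 3103.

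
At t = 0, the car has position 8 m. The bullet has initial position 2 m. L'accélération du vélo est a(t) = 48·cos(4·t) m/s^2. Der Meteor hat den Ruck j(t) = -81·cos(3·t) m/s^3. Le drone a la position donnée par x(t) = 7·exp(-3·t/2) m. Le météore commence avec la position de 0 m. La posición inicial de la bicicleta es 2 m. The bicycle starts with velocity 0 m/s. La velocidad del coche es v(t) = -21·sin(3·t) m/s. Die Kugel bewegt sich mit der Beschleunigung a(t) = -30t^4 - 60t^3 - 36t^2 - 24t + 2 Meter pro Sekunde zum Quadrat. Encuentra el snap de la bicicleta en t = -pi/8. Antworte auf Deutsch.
Um dies zu lösen, müssen wir 2 Ableitungen unserer Gleichung für die Beschleunigung a(t) = 48·cos(4·t) nehmen. Mit d/dt von a(t) finden wir j(t) = -192·sin(4·t). Die Ableitung von dem Ruck ergibt den Snap: s(t) = -768·cos(4·t). Aus der Gleichung für den Snap s(t) = -768·cos(4·t), setzen wir t = -pi/8 ein und erhalten s = 0.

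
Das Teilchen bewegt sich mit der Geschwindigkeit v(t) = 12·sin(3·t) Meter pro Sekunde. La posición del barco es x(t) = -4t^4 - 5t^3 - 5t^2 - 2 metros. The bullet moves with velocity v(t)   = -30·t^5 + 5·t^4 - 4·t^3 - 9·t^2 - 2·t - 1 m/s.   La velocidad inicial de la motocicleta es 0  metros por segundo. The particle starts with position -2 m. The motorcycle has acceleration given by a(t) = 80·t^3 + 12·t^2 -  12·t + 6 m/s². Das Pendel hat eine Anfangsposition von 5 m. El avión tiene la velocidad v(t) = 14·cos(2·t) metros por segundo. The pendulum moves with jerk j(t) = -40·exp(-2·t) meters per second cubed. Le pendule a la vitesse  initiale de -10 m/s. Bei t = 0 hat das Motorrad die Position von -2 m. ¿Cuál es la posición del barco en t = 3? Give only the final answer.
x(3) = -506.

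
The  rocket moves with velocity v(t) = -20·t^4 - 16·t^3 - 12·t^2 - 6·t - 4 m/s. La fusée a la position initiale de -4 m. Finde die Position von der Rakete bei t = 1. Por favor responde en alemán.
Um dies zu lösen, müssen wir 1 Integral unserer Gleichung für die Geschwindigkeit v(t) = -20·t^4 - 16·t^3 - 12·t^2 - 6·t - 4 finden. Das Integral von der Geschwindigkeit ist die Position. Mit x(0) = -4 erhalten wir x(t) = -4·t^5 - 4·t^4 - 4·t^3 - 3·t^2 - 4·t - 4. Mit x(t) = -4·t^5 - 4·t^4 - 4·t^3 - 3·t^2 - 4·t - 4 und Einsetzen von t = 1, finden wir x = -23.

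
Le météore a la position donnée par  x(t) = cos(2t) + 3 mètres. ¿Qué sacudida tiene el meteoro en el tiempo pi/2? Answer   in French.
Pour résoudre ceci, nous devons prendre 3 dérivées de notre équation de la position x(t) = cos(2·t) + 3. En prenant d/dt de x(t), nous trouvons v(t) = -2·sin(2·t). La dérivée de la vitesse donne l'accélération: a(t) = -4·cos(2·t). La dérivée de l'accélération donne le jerk: j(t) = 8·sin(2·t). Nous avons le jerk j(t) = 8·sin(2·t). En substituant t = pi/2: j(pi/2) = 0.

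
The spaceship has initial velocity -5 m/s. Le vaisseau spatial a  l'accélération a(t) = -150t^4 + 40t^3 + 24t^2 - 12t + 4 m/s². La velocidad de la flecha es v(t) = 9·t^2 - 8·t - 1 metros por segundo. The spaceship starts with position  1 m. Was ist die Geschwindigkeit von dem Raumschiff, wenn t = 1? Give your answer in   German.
Wir müssen die Stammfunktion unserer Gleichung für die Beschleunigung a(t) = -150·t^4 + 40·t^3 + 24·t^2 - 12·t + 4 1-mal finden. Die Stammfunktion von der Beschleunigung ist die Geschwindigkeit. Mit v(0) = -5 erhalten wir v(t) = -30·t^5 + 10·t^4 + 8·t^3 - 6·t^2 + 4·t - 5. Aus der Gleichung für die Geschwindigkeit v(t) = -30·t^5 + 10·t^4 + 8·t^3 - 6·t^2 + 4·t - 5, setzen wir t = 1 ein und erhalten v = -19.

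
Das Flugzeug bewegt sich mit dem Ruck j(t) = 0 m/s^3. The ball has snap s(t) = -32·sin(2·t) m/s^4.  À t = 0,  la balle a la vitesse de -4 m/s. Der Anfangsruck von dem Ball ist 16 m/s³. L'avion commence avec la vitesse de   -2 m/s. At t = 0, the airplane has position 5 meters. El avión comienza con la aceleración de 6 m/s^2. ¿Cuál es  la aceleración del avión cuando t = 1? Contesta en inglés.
To find the answer, we compute 1 integral of j(t) = 0. Taking ∫j(t)dt and applying a(0) = 6, we find a(t) = 6. Using a(t) = 6 and substituting t = 1, we find a = 6.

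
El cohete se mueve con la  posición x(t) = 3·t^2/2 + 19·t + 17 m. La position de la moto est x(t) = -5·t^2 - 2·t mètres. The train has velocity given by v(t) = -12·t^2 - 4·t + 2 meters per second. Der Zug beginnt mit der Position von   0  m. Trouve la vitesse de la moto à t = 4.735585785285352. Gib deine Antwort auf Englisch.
Starting from position x(t) = -5·t^2 - 2·t, we take 1 derivative. Differentiating position, we get velocity: v(t) = -10·t - 2. Using v(t) = -10·t - 2 and substituting t = 4.735585785285352, we find v = -49.3558578528535.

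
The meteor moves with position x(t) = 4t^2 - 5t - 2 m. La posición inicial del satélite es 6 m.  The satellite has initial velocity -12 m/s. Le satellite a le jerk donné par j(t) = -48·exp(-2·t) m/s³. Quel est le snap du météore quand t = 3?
Pour résoudre ceci, nous devons prendre 4 dérivées de notre équation de la position x(t) = 4·t^2 - 5·t - 2. En dérivant la position, nous obtenons la vitesse: v(t) = 8·t - 5. La dérivée de la vitesse donne l'accélération: a(t) = 8. En prenant d/dt de a(t), nous trouvons j(t) = 0. En dérivant le jerk, nous obtenons le snap: s(t) = 0. En utilisant s(t) = 0 et en substituant t = 3, nous trouvons s = 0.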